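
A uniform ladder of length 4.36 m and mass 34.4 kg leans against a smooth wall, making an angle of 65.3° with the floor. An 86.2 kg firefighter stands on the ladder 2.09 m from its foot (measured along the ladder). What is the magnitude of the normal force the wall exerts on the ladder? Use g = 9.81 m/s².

N_wall ≈ 264 N

Sum moments about the foot of the ladder (the floor normal and friction both act there and drop out).
Ladder weight 34.4×9.81 = 337.5 N acts at 2.18 m along the ladder; its horizontal arm is 2.18·cos65.3° = 0.911 m → τ = 307.5 N·m clockwise.
Firefighter: 86.2×9.81 = 845.6 N at 2.09 m → arm 0.8733 m → τ = 738.5 N·m clockwise.
Wall normal N acts horizontally at the top; its moment arm is the height L sinθ = 4.36·sin65.3° = 3.961 m, counterclockwise.
Στ = 0 ⇒ N × 3.961 = 1046 ⇒ N = 264 N.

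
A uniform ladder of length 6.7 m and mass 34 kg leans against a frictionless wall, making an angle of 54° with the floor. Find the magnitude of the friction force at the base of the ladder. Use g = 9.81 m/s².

f ≈ 121 N

Taking torques about the foot of the ladder:
Ladder weight 34×9.81 = 333.5 N acts at 3.35 m along the ladder; its horizontal arm is 3.35·cos54° = 1.969 m → τ = 656.7 N·m clockwise.
Wall normal N acts horizontally at the top; its moment arm is the height L sinθ = 6.7·sin54° = 5.42 m, counterclockwise.
Στ = 0 ⇒ N × 5.42 = 656.7 ⇒ N = 121 N.
ΣFx = 0: friction at the foot balances the wall's push, so f = N_wall = 121 N.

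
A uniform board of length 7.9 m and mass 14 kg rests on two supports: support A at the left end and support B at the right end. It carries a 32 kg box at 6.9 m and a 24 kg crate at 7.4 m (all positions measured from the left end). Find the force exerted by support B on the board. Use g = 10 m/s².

R_B ≈ 574 N

About support A:
Beam weight: 14 × 10 = 140 N down at 3.95 m → arm 3.95 m, τ = 140 × 3.95 = 553 N·m clockwise.
Box: 32 × 10 = 320 N down at 6.9 m → arm 6.9 m, τ = 320 × 6.9 = 2208 N·m clockwise.
Crate: 24 × 10 = 240 N down at 7.4 m → arm 7.4 m, τ = 240 × 7.4 = 1776 N·m clockwise.
Net load moment about support A = 4537 N·m clockwise.
Reaction R at support B is upward at 7.9 m, arm 7.9 m → moment R × 7.9 counterclockwise.
Balancing moments: R × 7.9 = 4537, giving R = 574 N.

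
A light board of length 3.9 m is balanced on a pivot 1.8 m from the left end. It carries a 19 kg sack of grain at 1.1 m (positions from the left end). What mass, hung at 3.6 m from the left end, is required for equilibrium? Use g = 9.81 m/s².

m ≈ 7.39 kg

Choose the pivot (at 1.8 m from the left end) as the axis so the support reaction has zero arm there.
Sack of grain: 19 × 9.81 = 186.4 N down at 1.1 m → arm 0.7 m, τ = 186.4 × 0.7 = 130.5 N·m counterclockwise.
Net moment of known loads = 130.5 N·m counterclockwise.
An unknown mass m at 3.6 m has arm 1.8 m; its moment is m·g·1.8 clockwise.
Στ = 0 ⇒ m × 9.81 × 1.8 = 130.5 ⇒ m = 130.5 / (9.81 × 1.8) = 7.39 kg.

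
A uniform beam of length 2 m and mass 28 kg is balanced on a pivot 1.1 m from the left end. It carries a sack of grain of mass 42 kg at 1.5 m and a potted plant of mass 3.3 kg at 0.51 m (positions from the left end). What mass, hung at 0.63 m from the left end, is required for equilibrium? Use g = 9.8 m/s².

About the pivot (at 1.1 m from the left end):
Beam weight: 28 × 9.8 = 274.4 N down at 1 m → arm 0.1 m, τ = 274.4 × 0.1 = 27.44 N·m counterclockwise.
Sack of grain: 42 × 9.8 = 411.6 N down at 1.5 m → arm 0.4 m, τ = 411.6 × 0.4 = 164.6 N·m clockwise.
Potted plant: 3.3 × 9.8 = 32.34 N down at 0.51 m → arm 0.59 m, τ = 32.34 × 0.59 = 19.08 N·m counterclockwise.
Net moment of known loads = 118.1 N·m clockwise.
An unknown mass m at 0.63 m has arm 0.47 m; its moment is m·g·0.47 counterclockwise.
Στ = 0 ⇒ m × 9.8 × 0.47 = 118.1 ⇒ m = 118.1 / (9.8 × 0.47) = 25.6 kg.

m ≈ 25.6 kg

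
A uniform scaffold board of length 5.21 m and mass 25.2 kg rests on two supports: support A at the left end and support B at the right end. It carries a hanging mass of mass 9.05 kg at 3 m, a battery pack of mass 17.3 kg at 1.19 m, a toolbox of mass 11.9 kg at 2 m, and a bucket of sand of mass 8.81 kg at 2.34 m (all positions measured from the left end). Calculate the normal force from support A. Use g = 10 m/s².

Sum moments about support B (its reaction then has zero moment arm).
Beam weight: 25.2 × 10 = 252 N down at 2.605 m → arm 2.605 m, τ = 252 × 2.605 = 656.5 N·m counterclockwise.
Hanging mass: 9.05 × 10 = 90.5 N down at 3 m → arm 2.21 m, τ = 90.5 × 2.21 = 200 N·m counterclockwise.
Battery pack: 17.3 × 10 = 173 N down at 1.19 m → arm 4.02 m, τ = 173 × 4.02 = 695.5 N·m counterclockwise.
Toolbox: 11.9 × 10 = 119 N down at 2 m → arm 3.21 m, τ = 119 × 3.21 = 382 N·m counterclockwise.
Bucket of sand: 8.81 × 10 = 88.1 N down at 2.34 m → arm 2.87 m, τ = 88.1 × 2.87 = 252.8 N·m counterclockwise.
Net load moment about support B = 2187 N·m counterclockwise.
Reaction R at support A is upward at 0 m, arm 5.21 m → moment R × 5.21 clockwise.
For rotational equilibrium, R × 5.21 = 2187, so R = 420 N.

R_A ≈ 420 N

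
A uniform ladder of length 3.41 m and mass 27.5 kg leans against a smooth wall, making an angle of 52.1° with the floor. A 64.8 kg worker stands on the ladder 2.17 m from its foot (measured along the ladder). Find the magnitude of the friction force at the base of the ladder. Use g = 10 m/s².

Take moments about the foot of the ladder.
Ladder weight 27.5×10 = 275 N acts at 1.705 m along the ladder; its horizontal arm is 1.705·cos52.1° = 1.047 m → τ = 287.9 N·m clockwise.
Worker: 64.8×10 = 648 N at 2.17 m → arm 1.333 m → τ = 863.8 N·m clockwise.
Wall normal N acts horizontally at the top; its moment arm is the height L sinθ = 3.41·sin52.1° = 2.691 m, counterclockwise.
Στ = 0 ⇒ N × 2.691 = 1152 ⇒ N = 428 N.
ΣFx = 0: friction at the foot balances the wall's push, so f = N_wall = 428 N.

f ≈ 428 N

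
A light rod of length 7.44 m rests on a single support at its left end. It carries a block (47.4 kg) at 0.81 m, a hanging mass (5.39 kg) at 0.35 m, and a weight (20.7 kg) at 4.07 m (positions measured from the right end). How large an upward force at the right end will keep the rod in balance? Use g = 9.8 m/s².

Taking torques about the left end:
Block: 47.4 × 9.8 = 464.5 N down at 0.81 m → arm 6.63 m, τ = 464.5 × 6.63 = 3080 N·m clockwise.
Hanging mass: 5.39 × 9.8 = 52.82 N down at 0.35 m → arm 7.09 m, τ = 52.82 × 7.09 = 374.5 N·m clockwise.
Weight: 20.7 × 9.8 = 202.9 N down at 4.07 m → arm 3.37 m, τ = 202.9 × 3.37 = 683.8 N·m clockwise.
Net moment of the loads = 4138 N·m clockwise.
The upward force F acts at the right end, arm 7.44 m, giving F × 7.44 counterclockwise.
For rotational equilibrium, F × 7.44 = 4138, so F = 4138 / 7.44 = 556 N.

F ≈ 556 N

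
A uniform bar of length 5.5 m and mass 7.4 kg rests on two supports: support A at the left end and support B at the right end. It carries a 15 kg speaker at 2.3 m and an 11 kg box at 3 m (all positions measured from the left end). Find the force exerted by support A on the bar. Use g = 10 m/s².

Take moments about support B.
Beam weight: 7.4 × 10 = 74 N down at 2.75 m → arm 2.75 m, τ = 74 × 2.75 = 203.5 N·m counterclockwise.
Speaker: 15 × 10 = 150 N down at 2.3 m → arm 3.2 m, τ = 150 × 3.2 = 480 N·m counterclockwise.
Box: 11 × 10 = 110 N down at 3 m → arm 2.5 m, τ = 110 × 2.5 = 275 N·m counterclockwise.
Net load moment about support B = 958.5 N·m counterclockwise.
Reaction R at support A is upward at 0 m, arm 5.5 m → moment R × 5.5 clockwise.
For rotational equilibrium, R × 5.5 = 958.5, so R = 174 N.

R_A ≈ 174 N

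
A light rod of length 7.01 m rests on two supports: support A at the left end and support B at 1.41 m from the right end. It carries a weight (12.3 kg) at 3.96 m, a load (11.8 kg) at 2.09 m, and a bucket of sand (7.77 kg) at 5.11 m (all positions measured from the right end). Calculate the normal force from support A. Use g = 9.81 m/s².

Taking torques about support B:
Weight: 12.3 × 9.81 = 120.7 N down at 3.96 m → arm 2.55 m, τ = 120.7 × 2.55 = 307.8 N·m counterclockwise.
Load: 11.8 × 9.81 = 115.8 N down at 2.09 m → arm 0.68 m, τ = 115.8 × 0.68 = 78.74 N·m counterclockwise.
Bucket of sand: 7.77 × 9.81 = 76.22 N down at 5.11 m → arm 3.7 m, τ = 76.22 × 3.7 = 282 N·m counterclockwise.
Net load moment about support B = 668.5 N·m counterclockwise.
Reaction R at support A is upward at 7.01 m, arm 5.6 m → moment R × 5.6 clockwise.
Setting net torque to zero: R × 5.6 = 668.5 → R = 119 N.

R_A ≈ 119 N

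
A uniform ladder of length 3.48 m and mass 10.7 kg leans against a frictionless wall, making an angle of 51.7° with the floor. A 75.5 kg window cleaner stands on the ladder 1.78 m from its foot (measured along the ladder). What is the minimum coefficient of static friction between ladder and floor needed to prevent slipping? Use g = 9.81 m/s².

Choose the foot of the ladder as the axis so the floor normal and friction both act there and drop out.
Ladder weight 10.7×9.81 = 105 N acts at 1.74 m along the ladder; its horizontal arm is 1.74·cos51.7° = 1.078 m → τ = 113.2 N·m clockwise.
Window cleaner: 75.5×9.81 = 740.7 N at 1.78 m → arm 1.103 m → τ = 817 N·m clockwise.
Wall normal N acts horizontally at the top; its moment arm is the height L sinθ = 3.48·sin51.7° = 2.731 m, counterclockwise.
Balancing moments: N × 2.731 = 930.2, giving N = 340.6 N.
ΣFx = 0 ⇒ f = N_wall = 340.6 N. ΣFy = 0 ⇒ N_floor = 845.7 N.
μ_min = f / N_floor = 340.6 / 845.7 = 0.403.

μ_min ≈ 0.403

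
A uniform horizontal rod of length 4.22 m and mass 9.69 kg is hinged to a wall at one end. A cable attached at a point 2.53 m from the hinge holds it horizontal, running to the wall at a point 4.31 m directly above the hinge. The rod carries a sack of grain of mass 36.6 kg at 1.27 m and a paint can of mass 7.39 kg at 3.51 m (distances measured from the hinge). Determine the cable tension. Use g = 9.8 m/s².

T ≈ 417 N

Take moments about the hinge.
Beam weight: 9.69 × 9.8 = 94.96 N down at 2.11 m → arm 2.11 m, τ = 94.96 × 2.11 = 200.4 N·m clockwise.
Sack of grain: 36.6 × 9.8 = 358.7 N down at 1.27 m → arm 1.27 m, τ = 358.7 × 1.27 = 455.5 N·m clockwise.
Paint can: 7.39 × 9.8 = 72.42 N down at 3.51 m → arm 3.51 m, τ = 72.42 × 3.51 = 254.2 N·m clockwise.
Total clockwise load moment = 910.1 N·m.
The cable tension T acts at 2.53 m; only its component perpendicular to the rod, T sinθ, produces torque. sinθ = h/√(h²+d²) = 4.31/√(4.31²+2.53²) = 0.8624.
For rotational equilibrium, T × 2.53 × 0.8624 = 910.1, so T = 910.1 / 2.182 = 417 N.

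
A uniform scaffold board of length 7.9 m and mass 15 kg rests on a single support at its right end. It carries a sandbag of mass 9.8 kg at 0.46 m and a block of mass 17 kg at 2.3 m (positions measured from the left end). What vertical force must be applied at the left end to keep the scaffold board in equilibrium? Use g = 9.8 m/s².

Sum moments about the right end (the unknown pivot reaction has zero arm there).
Beam weight: 15 × 9.8 = 147 N down at 3.95 m → arm 3.95 m, τ = 147 × 3.95 = 580.6 N·m counterclockwise.
Sandbag: 9.8 × 9.8 = 96.04 N down at 0.46 m → arm 7.44 m, τ = 96.04 × 7.44 = 714.5 N·m counterclockwise.
Block: 17 × 9.8 = 166.6 N down at 2.3 m → arm 5.6 m, τ = 166.6 × 5.6 = 933 N·m counterclockwise.
Net moment of the loads = 2228 N·m counterclockwise.
The upward force F acts at the left end, arm 7.9 m, giving F × 7.9 clockwise.
For rotational equilibrium, F × 7.9 = 2228, so F = 2228 / 7.9 = 282 N.

F ≈ 282 N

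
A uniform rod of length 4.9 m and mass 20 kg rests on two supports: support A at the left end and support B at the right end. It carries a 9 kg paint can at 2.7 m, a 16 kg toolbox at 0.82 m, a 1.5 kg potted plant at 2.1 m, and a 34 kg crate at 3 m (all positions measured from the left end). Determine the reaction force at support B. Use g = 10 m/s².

Taking torques about support A:
Beam weight: 20 × 10 = 200 N down at 2.45 m → arm 2.45 m, τ = 200 × 2.45 = 490 N·m clockwise.
Paint can: 9 × 10 = 90 N down at 2.7 m → arm 2.7 m, τ = 90 × 2.7 = 243 N·m clockwise.
Toolbox: 16 × 10 = 160 N down at 0.82 m → arm 0.82 m, τ = 160 × 0.82 = 131.2 N·m clockwise.
Potted plant: 1.5 × 10 = 15 N down at 2.1 m → arm 2.1 m, τ = 15 × 2.1 = 31.5 N·m clockwise.
Crate: 34 × 10 = 340 N down at 3 m → arm 3 m, τ = 340 × 3 = 1020 N·m clockwise.
Net load moment about support A = 1916 N·m clockwise.
Reaction R at support B is upward at 4.9 m, arm 4.9 m → moment R × 4.9 counterclockwise.
Setting net torque to zero: R × 4.9 = 1916 → R = 391 N.

R_B ≈ 391 N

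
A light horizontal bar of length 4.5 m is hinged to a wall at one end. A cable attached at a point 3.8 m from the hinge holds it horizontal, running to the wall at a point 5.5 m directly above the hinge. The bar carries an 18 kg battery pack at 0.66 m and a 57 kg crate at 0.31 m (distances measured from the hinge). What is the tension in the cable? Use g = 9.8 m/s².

T ≈ 92.6 N

Take moments about the hinge.
Battery pack: 18 × 9.8 = 176.4 N down at 0.66 m → arm 0.66 m, τ = 176.4 × 0.66 = 116.4 N·m clockwise.
Crate: 57 × 9.8 = 558.6 N down at 0.31 m → arm 0.31 m, τ = 558.6 × 0.31 = 173.2 N·m clockwise.
Total clockwise load moment = 289.6 N·m.
The cable tension T acts at 3.8 m; only its component perpendicular to the bar, T sinθ, produces torque. sinθ = h/√(h²+d²) = 5.5/√(5.5²+3.8²) = 0.8227.
Στ = 0 ⇒ T × 3.8 × 0.8227 = 289.6 ⇒ T = 289.6 / 3.126 = 92.6 N.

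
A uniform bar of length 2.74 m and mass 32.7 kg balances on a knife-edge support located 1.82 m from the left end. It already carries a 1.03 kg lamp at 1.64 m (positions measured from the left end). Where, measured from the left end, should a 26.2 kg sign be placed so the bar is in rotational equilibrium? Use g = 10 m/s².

x ≈ 2.39 m from the left end

Choose the knife-edge support (at 1.82 m from the left end) as the axis so the support reaction has zero arm there.
Beam weight: 32.7 × 10 = 327 N down at 1.37 m → arm 0.45 m, τ = 327 × 0.45 = 147.2 N·m counterclockwise.
Lamp: 1.03 × 10 = 10.3 N down at 1.64 m → arm 0.18 m, τ = 10.3 × 0.18 = 1.854 N·m counterclockwise.
Net moment of existing loads = 149.1 N·m counterclockwise.
The sign weighs 26.2 × 10 = 262 N and must supply an equal clockwise moment, so its lever arm about the knife-edge support is 149.1 / 262 = 0.569 m.
That puts it at 1.82 + 0.569 = 2.39 m from the left end.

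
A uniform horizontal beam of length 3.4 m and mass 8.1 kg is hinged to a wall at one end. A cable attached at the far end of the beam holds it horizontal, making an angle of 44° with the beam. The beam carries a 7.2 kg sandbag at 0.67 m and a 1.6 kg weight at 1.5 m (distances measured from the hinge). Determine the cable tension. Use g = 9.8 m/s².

About the hinge:
Beam weight: 8.1 × 9.8 = 79.38 N down at 1.7 m → arm 1.7 m, τ = 79.38 × 1.7 = 134.9 N·m clockwise.
Sandbag: 7.2 × 9.8 = 70.56 N down at 0.67 m → arm 0.67 m, τ = 70.56 × 0.67 = 47.28 N·m clockwise.
Weight: 1.6 × 9.8 = 15.68 N down at 1.5 m → arm 1.5 m, τ = 15.68 × 1.5 = 23.52 N·m clockwise.
Total clockwise load moment = 205.7 N·m.
The cable tension T acts at 3.4 m; only its component perpendicular to the beam, T sinθ, produces torque. sin 44° = 0.6947.
Setting net torque to zero: T × 3.4 × 0.6947 = 205.7 → T = 205.7 / 2.362 = 87.1 N.

T ≈ 87.1 N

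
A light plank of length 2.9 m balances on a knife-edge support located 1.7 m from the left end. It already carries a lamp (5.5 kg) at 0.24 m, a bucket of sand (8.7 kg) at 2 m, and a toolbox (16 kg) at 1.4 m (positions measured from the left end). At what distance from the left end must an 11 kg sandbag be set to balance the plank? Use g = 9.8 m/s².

Choose the knife-edge support (at 1.7 m from the left end) as the axis so the support reaction has zero arm there.
Lamp: 5.5 × 9.8 = 53.9 N down at 0.24 m → arm 1.46 m, τ = 53.9 × 1.46 = 78.69 N·m counterclockwise.
Bucket of sand: 8.7 × 9.8 = 85.26 N down at 2 m → arm 0.3 m, τ = 85.26 × 0.3 = 25.58 N·m clockwise.
Toolbox: 16 × 9.8 = 156.8 N down at 1.4 m → arm 0.3 m, τ = 156.8 × 0.3 = 47.04 N·m counterclockwise.
Net moment of existing loads = 100.2 N·m counterclockwise.
The sandbag weighs 11 × 9.8 = 107.8 N and must supply an equal clockwise moment, so its lever arm about the knife-edge support is 100.2 / 107.8 = 0.929 m.
That puts it at 1.7 + 0.929 = 2.63 m from the left end.

x ≈ 2.63 m from the left end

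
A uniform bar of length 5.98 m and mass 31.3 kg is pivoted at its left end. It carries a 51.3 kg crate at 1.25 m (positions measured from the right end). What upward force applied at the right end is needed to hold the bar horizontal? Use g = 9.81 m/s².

Choose the left end as the axis so the unknown pivot reaction has zero arm there.
Beam weight: 31.3 × 9.81 = 307.1 N down at 2.99 m → arm 2.99 m, τ = 307.1 × 2.99 = 918.2 N·m clockwise.
Crate: 51.3 × 9.81 = 503.3 N down at 1.25 m → arm 4.73 m, τ = 503.3 × 4.73 = 2381 N·m clockwise.
Net moment of the loads = 3299 N·m clockwise.
The upward force F acts at the right end, arm 5.98 m, giving F × 5.98 counterclockwise.
Balancing moments: F × 5.98 = 3299, giving F = 3299 / 5.98 = 552 N.

F ≈ 552 N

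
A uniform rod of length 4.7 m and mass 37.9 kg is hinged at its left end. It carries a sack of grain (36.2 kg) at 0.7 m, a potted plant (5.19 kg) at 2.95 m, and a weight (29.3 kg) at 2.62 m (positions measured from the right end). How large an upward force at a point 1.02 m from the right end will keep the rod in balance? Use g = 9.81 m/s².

F ≈ 810 N

Taking torques about the left end:
Beam weight: 37.9 × 9.81 = 371.8 N down at 2.35 m → arm 2.35 m, τ = 371.8 × 2.35 = 873.7 N·m clockwise.
Sack of grain: 36.2 × 9.81 = 355.1 N down at 0.7 m → arm 4 m, τ = 355.1 × 4 = 1420 N·m clockwise.
Potted plant: 5.19 × 9.81 = 50.91 N down at 2.95 m → arm 1.75 m, τ = 50.91 × 1.75 = 89.09 N·m clockwise.
Weight: 29.3 × 9.81 = 287.4 N down at 2.62 m → arm 2.08 m, τ = 287.4 × 2.08 = 597.8 N·m clockwise.
Net moment of the loads = 2981 N·m clockwise.
The upward force F acts at a point 1.02 m from the right end, arm 3.68 m, giving F × 3.68 counterclockwise.
For rotational equilibrium, F × 3.68 = 2981, so F = 2981 / 3.68 = 810 N.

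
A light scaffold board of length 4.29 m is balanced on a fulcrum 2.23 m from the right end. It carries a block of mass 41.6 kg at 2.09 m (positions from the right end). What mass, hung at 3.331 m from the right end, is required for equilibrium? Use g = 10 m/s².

m ≈ 5.29 kg

Sum moments about the fulcrum (at 2.23 m from the right end) (the support reaction has zero arm there).
Block: 41.6 × 10 = 416 N down at 2.09 m → arm 0.14 m, τ = 416 × 0.14 = 58.24 N·m clockwise.
Net moment of known loads = 58.24 N·m clockwise.
An unknown mass m at 3.331 m has arm 1.101 m; its moment is m·g·1.101 counterclockwise.
Setting net torque to zero: m × 10 × 1.101 = 58.24 → m = 58.24 / (10 × 1.101) = 5.29 kg.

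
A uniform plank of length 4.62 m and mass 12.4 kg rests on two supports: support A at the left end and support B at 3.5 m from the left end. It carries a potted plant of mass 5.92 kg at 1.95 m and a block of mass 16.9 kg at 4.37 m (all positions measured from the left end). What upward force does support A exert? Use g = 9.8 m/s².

R_A ≈ 25.8 N

Sum moments about support B (its reaction then has zero moment arm).
Beam weight: 12.4 × 9.8 = 121.5 N down at 2.31 m → arm 1.19 m, τ = 121.5 × 1.19 = 144.6 N·m counterclockwise.
Potted plant: 5.92 × 9.8 = 58.02 N down at 1.95 m → arm 1.55 m, τ = 58.02 × 1.55 = 89.93 N·m counterclockwise.
Block: 16.9 × 9.8 = 165.6 N down at 4.37 m → arm 0.87 m, τ = 165.6 × 0.87 = 144.1 N·m clockwise.
Net load moment about support B = 90.43 N·m counterclockwise.
Reaction R at support A is upward at 0 m, arm 3.5 m → moment R × 3.5 clockwise.
Στ = 0 ⇒ R × 3.5 = 90.43 ⇒ R = 25.8 N.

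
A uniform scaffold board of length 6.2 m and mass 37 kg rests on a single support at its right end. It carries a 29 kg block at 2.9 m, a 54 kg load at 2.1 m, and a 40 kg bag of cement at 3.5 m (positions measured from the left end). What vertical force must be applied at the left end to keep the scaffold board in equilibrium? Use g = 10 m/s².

Choose the right end as the axis so the unknown pivot reaction has zero arm there.
Beam weight: 37 × 10 = 370 N down at 3.1 m → arm 3.1 m, τ = 370 × 3.1 = 1147 N·m counterclockwise.
Block: 29 × 10 = 290 N down at 2.9 m → arm 3.3 m, τ = 290 × 3.3 = 957 N·m counterclockwise.
Load: 54 × 10 = 540 N down at 2.1 m → arm 4.1 m, τ = 540 × 4.1 = 2214 N·m counterclockwise.
Bag of cement: 40 × 10 = 400 N down at 3.5 m → arm 2.7 m, τ = 400 × 2.7 = 1080 N·m counterclockwise.
Net moment of the loads = 5398 N·m counterclockwise.
The upward force F acts at the left end, arm 6.2 m, giving F × 6.2 clockwise.
For rotational equilibrium, F × 6.2 = 5398, so F = 5398 / 6.2 = 871 N.

F ≈ 871 N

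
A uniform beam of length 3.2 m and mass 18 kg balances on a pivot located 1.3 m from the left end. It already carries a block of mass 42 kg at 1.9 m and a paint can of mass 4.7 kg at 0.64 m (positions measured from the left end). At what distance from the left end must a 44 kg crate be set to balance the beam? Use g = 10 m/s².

Sum moments about the pivot (at 1.3 m from the left end) (the support reaction has zero arm there).
Beam weight: 18 × 10 = 180 N down at 1.6 m → arm 0.3 m, τ = 180 × 0.3 = 54 N·m clockwise.
Block: 42 × 10 = 420 N down at 1.9 m → arm 0.6 m, τ = 420 × 0.6 = 252 N·m clockwise.
Paint can: 4.7 × 10 = 47 N down at 0.64 m → arm 0.66 m, τ = 47 × 0.66 = 31.02 N·m counterclockwise.
Net moment of existing loads = 275 N·m clockwise.
The crate weighs 44 × 10 = 440 N and must supply an equal counterclockwise moment, so its lever arm about the pivot is 275 / 440 = 0.625 m.
That puts it at 1.3 − 0.625 = 0.675 m from the left end.

x ≈ 0.675 m from the left end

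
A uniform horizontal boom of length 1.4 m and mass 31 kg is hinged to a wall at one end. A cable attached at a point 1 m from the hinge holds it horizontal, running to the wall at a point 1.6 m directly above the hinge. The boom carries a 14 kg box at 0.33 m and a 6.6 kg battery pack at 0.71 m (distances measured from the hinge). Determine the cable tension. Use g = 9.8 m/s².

Sum moments about the hinge (the unknown hinge reaction has zero arm there).
Beam weight: 31 × 9.8 = 303.8 N down at 0.7 m → arm 0.7 m, τ = 303.8 × 0.7 = 212.7 N·m clockwise.
Box: 14 × 9.8 = 137.2 N down at 0.33 m → arm 0.33 m, τ = 137.2 × 0.33 = 45.28 N·m clockwise.
Battery pack: 6.6 × 9.8 = 64.68 N down at 0.71 m → arm 0.71 m, τ = 64.68 × 0.71 = 45.92 N·m clockwise.
Total clockwise load moment = 303.9 N·m.
The cable tension T acts at 1 m; only its component perpendicular to the boom, T sinθ, produces torque. sinθ = h/√(h²+d²) = 1.6/√(1.6²+1²) = 0.848.
Στ = 0 ⇒ T × 1 × 0.848 = 303.9 ⇒ T = 303.9 / 0.848 = 358 N.

T ≈ 358 N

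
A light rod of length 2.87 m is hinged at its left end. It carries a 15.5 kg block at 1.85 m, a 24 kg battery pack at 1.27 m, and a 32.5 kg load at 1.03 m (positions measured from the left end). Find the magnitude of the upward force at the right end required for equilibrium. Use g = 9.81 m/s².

F ≈ 317 N

Taking torques about the left end:
Block: 15.5 × 9.81 = 152.1 N down at 1.85 m → arm 1.85 m, τ = 152.1 × 1.85 = 281.4 N·m clockwise.
Battery pack: 24 × 9.81 = 235.4 N down at 1.27 m → arm 1.27 m, τ = 235.4 × 1.27 = 299 N·m clockwise.
Load: 32.5 × 9.81 = 318.8 N down at 1.03 m → arm 1.03 m, τ = 318.8 × 1.03 = 328.4 N·m clockwise.
Net moment of the loads = 908.8 N·m clockwise.
The upward force F acts at the right end, arm 2.87 m, giving F × 2.87 counterclockwise.
Στ = 0 ⇒ F × 2.87 = 908.8 ⇒ F = 908.8 / 2.87 = 317 N.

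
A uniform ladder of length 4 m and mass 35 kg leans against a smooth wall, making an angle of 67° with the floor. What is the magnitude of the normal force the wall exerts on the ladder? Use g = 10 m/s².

Choose the foot of the ladder as the axis so the floor normal and friction both act there and drop out.
Ladder weight 35×10 = 350 N acts at 2 m along the ladder; its horizontal arm is 2·cos67° = 0.7815 m → τ = 273.5 N·m clockwise.
Wall normal N acts horizontally at the top; its moment arm is the height L sinθ = 4·sin67° = 3.682 m, counterclockwise.
Balancing moments: N × 3.682 = 273.5, giving N = 74.3 N.

N_wall ≈ 74.3 N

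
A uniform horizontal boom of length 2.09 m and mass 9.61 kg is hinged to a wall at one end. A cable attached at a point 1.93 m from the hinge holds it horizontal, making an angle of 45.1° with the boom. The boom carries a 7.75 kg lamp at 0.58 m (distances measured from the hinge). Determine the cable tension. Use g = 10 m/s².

About the hinge:
Beam weight: 9.61 × 10 = 96.1 N down at 1.045 m → arm 1.045 m, τ = 96.1 × 1.045 = 100.4 N·m clockwise.
Lamp: 7.75 × 10 = 77.5 N down at 0.58 m → arm 0.58 m, τ = 77.5 × 0.58 = 44.95 N·m clockwise.
Total clockwise load moment = 145.4 N·m.
The cable tension T acts at 1.93 m; only its component perpendicular to the boom, T sinθ, produces torque. sin 45.1° = 0.7083.
Στ = 0 ⇒ T × 1.93 × 0.7083 = 145.4 ⇒ T = 145.4 / 1.367 = 106 N.

T ≈ 106 N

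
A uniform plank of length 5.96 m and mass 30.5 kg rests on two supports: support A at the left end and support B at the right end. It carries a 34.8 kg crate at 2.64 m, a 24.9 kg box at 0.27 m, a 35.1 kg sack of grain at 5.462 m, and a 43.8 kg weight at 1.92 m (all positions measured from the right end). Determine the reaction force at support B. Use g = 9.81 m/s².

R_B ≈ 893 N

Choose support A as the axis so its reaction then has zero moment arm.
Beam weight: 30.5 × 9.81 = 299.2 N down at 2.98 m → arm 2.98 m, τ = 299.2 × 2.98 = 891.6 N·m clockwise.
Crate: 34.8 × 9.81 = 341.4 N down at 2.64 m → arm 3.32 m, τ = 341.4 × 3.32 = 1133 N·m clockwise.
Box: 24.9 × 9.81 = 244.3 N down at 0.27 m → arm 5.69 m, τ = 244.3 × 5.69 = 1390 N·m clockwise.
Sack of grain: 35.1 × 9.81 = 344.3 N down at 5.462 m → arm 0.498 m, τ = 344.3 × 0.498 = 171.5 N·m clockwise.
Weight: 43.8 × 9.81 = 429.7 N down at 1.92 m → arm 4.04 m, τ = 429.7 × 4.04 = 1736 N·m clockwise.
Net load moment about support A = 5322 N·m clockwise.
Reaction R at support B is upward at 0 m, arm 5.96 m → moment R × 5.96 counterclockwise.
Balancing moments: R × 5.96 = 5322, giving R = 893 N.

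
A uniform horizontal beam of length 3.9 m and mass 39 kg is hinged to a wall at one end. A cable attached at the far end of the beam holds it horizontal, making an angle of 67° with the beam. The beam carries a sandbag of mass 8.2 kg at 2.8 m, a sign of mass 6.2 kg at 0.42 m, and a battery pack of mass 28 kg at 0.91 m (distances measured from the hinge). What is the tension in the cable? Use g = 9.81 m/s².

T ≈ 347 N

Taking torques about the hinge:
Beam weight: 39 × 9.81 = 382.6 N down at 1.95 m → arm 1.95 m, τ = 382.6 × 1.95 = 746.1 N·m clockwise.
Sandbag: 8.2 × 9.81 = 80.44 N down at 2.8 m → arm 2.8 m, τ = 80.44 × 2.8 = 225.2 N·m clockwise.
Sign: 6.2 × 9.81 = 60.82 N down at 0.42 m → arm 0.42 m, τ = 60.82 × 0.42 = 25.54 N·m clockwise.
Battery pack: 28 × 9.81 = 274.7 N down at 0.91 m → arm 0.91 m, τ = 274.7 × 0.91 = 250 N·m clockwise.
Total clockwise load moment = 1247 N·m.
The cable tension T acts at 3.9 m; only its component perpendicular to the beam, T sinθ, produces torque. sin 67° = 0.9205.
Balancing moments: T × 3.9 × 0.9205 = 1247, giving T = 1247 / 3.59 = 347 N.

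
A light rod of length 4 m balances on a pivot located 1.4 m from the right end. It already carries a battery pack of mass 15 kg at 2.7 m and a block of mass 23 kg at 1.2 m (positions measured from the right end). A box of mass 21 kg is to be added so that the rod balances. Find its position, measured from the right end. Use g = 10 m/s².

x ≈ 0.69 m from the right end

About the pivot (at 1.4 m from the right end):
Battery pack: 15 × 10 = 150 N down at 2.7 m → arm 1.3 m, τ = 150 × 1.3 = 195 N·m counterclockwise.
Block: 23 × 10 = 230 N down at 1.2 m → arm 0.2 m, τ = 230 × 0.2 = 46 N·m clockwise.
Net moment of existing loads = 149 N·m counterclockwise.
The box weighs 21 × 10 = 210 N and must supply an equal clockwise moment, so its lever arm about the pivot is 149 / 210 = 0.71 m.
That puts it at 1.4 − 0.71 = 0.69 m from the right end.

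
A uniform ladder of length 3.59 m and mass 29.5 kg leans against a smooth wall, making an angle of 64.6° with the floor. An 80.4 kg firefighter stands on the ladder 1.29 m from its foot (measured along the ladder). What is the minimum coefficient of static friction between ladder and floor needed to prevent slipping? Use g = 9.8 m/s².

μ_min ≈ 0.189

Sum moments about the foot of the ladder (the floor normal and friction both act there and drop out).
Ladder weight 29.5×9.8 = 289.1 N acts at 1.795 m along the ladder; its horizontal arm is 1.795·cos64.6° = 0.7699 m → τ = 222.6 N·m clockwise.
Firefighter: 80.4×9.8 = 787.9 N at 1.29 m → arm 0.5533 m → τ = 435.9 N·m clockwise.
Wall normal N acts horizontally at the top; its moment arm is the height L sinθ = 3.59·sin64.6° = 3.243 m, counterclockwise.
Στ = 0 ⇒ N × 3.243 = 658.5 ⇒ N = 203.1 N.
ΣFx = 0 ⇒ f = N_wall = 203.1 N. ΣFy = 0 ⇒ N_floor = 1077 N.
μ_min = f / N_floor = 203.1 / 1077 = 0.189.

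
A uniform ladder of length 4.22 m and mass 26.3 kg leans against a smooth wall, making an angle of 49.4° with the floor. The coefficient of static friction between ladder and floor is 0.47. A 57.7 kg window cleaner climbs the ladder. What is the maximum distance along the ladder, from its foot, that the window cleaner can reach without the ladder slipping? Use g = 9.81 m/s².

Taking torques about the foot of the ladder:
Ladder weight 26.3×9.81 = 258 N acts at 2.11 m along the ladder; its horizontal arm is 2.11·cos49.4° = 1.373 m → τ = 354.2 N·m clockwise.
Window cleaner weight 57.7×9.81 = 566 N at distance d → arm d·cos49.4° → τ = 566·d·0.6508 clockwise.
Wall normal N at the top has arm L sinθ = 3.204 m counterclockwise, so Στ = 0 gives N·3.204 = 354.2 + 368.4·d.
ΣFy = 0 ⇒ N_floor = 824 N, so the maximum friction is μ_s·N_floor = 0.47×824 = 387.3 N. ΣFx = 0 ⇒ N_wall = f, so at the slipping point N = 387.3 N.
Substituting: 387.3×3.204 = 354.2 + 368.4·d ⇒ d = (1241 − 354.2) / 368.4 = 2.41 m.

d ≈ 2.41 m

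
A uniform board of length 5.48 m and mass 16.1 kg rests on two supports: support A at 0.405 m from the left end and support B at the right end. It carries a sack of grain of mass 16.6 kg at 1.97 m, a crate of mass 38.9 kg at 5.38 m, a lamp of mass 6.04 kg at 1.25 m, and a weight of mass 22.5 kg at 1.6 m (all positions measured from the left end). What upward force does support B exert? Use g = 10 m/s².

R_B ≈ 570 N

Take moments about support A.
Beam weight: 16.1 × 10 = 161 N down at 2.74 m → arm 2.335 m, τ = 161 × 2.335 = 375.9 N·m clockwise.
Sack of grain: 16.6 × 10 = 166 N down at 1.97 m → arm 1.565 m, τ = 166 × 1.565 = 259.8 N·m clockwise.
Crate: 38.9 × 10 = 389 N down at 5.38 m → arm 4.975 m, τ = 389 × 4.975 = 1935 N·m clockwise.
Lamp: 6.04 × 10 = 60.4 N down at 1.25 m → arm 0.845 m, τ = 60.4 × 0.845 = 51.04 N·m clockwise.
Weight: 22.5 × 10 = 225 N down at 1.6 m → arm 1.195 m, τ = 225 × 1.195 = 268.9 N·m clockwise.
Net load moment about support A = 2891 N·m clockwise.
Reaction R at support B is upward at 5.48 m, arm 5.075 m → moment R × 5.075 counterclockwise.
For rotational equilibrium, R × 5.075 = 2891, so R = 570 N.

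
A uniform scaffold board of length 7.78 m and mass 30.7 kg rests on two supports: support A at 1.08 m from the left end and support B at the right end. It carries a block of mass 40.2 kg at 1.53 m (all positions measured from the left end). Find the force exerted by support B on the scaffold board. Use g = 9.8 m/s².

R_B ≈ 153 N

About support A:
Beam weight: 30.7 × 9.8 = 300.9 N down at 3.89 m → arm 2.81 m, τ = 300.9 × 2.81 = 845.5 N·m clockwise.
Block: 40.2 × 9.8 = 394 N down at 1.53 m → arm 0.45 m, τ = 394 × 0.45 = 177.3 N·m clockwise.
Net load moment about support A = 1023 N·m clockwise.
Reaction R at support B is upward at 7.78 m, arm 6.7 m → moment R × 6.7 counterclockwise.
Στ = 0 ⇒ R × 6.7 = 1023 ⇒ R = 153 N.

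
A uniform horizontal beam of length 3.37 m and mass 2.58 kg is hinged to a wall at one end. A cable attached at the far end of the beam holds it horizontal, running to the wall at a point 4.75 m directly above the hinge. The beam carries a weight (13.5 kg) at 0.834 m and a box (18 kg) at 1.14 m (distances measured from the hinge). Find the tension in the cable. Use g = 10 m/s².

T ≈ 131 N

About the hinge:
Beam weight: 2.58 × 10 = 25.8 N down at 1.685 m → arm 1.685 m, τ = 25.8 × 1.685 = 43.47 N·m clockwise.
Weight: 13.5 × 10 = 135 N down at 0.834 m → arm 0.834 m, τ = 135 × 0.834 = 112.6 N·m clockwise.
Box: 18 × 10 = 180 N down at 1.14 m → arm 1.14 m, τ = 180 × 1.14 = 205.2 N·m clockwise.
Total clockwise load moment = 361.3 N·m.
The cable tension T acts at 3.37 m; only its component perpendicular to the beam, T sinθ, produces torque. sinθ = h/√(h²+d²) = 4.75/√(4.75²+3.37²) = 0.8156.
Setting net torque to zero: T × 3.37 × 0.8156 = 361.3 → T = 361.3 / 2.749 = 131 N.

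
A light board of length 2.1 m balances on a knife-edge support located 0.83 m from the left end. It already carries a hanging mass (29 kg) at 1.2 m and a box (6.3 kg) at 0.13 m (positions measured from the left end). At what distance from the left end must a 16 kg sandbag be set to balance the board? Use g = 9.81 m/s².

x ≈ 0.435 m from the left end

About the knife-edge support (at 0.83 m from the left end):
Hanging mass: 29 × 9.81 = 284.5 N down at 1.2 m → arm 0.37 m, τ = 284.5 × 0.37 = 105.3 N·m clockwise.
Box: 6.3 × 9.81 = 61.8 N down at 0.13 m → arm 0.7 m, τ = 61.8 × 0.7 = 43.26 N·m counterclockwise.
Net moment of existing loads = 62.04 N·m clockwise.
The sandbag weighs 16 × 9.81 = 157 N and must supply an equal counterclockwise moment, so its lever arm about the knife-edge support is 62.04 / 157 = 0.395 m.
That puts it at 0.83 − 0.395 = 0.435 m from the left end.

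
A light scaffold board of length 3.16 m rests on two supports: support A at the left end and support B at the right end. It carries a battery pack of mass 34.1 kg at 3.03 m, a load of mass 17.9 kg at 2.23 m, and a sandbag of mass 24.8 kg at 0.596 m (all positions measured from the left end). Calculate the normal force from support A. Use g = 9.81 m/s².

R_A ≈ 263 N

Sum moments about support B (its reaction then has zero moment arm).
Battery pack: 34.1 × 9.81 = 334.5 N down at 3.03 m → arm 0.13 m, τ = 334.5 × 0.13 = 43.48 N·m counterclockwise.
Load: 17.9 × 9.81 = 175.6 N down at 2.23 m → arm 0.93 m, τ = 175.6 × 0.93 = 163.3 N·m counterclockwise.
Sandbag: 24.8 × 9.81 = 243.3 N down at 0.596 m → arm 2.564 m, τ = 243.3 × 2.564 = 623.8 N·m counterclockwise.
Net load moment about support B = 830.6 N·m counterclockwise.
Reaction R at support A is upward at 0 m, arm 3.16 m → moment R × 3.16 clockwise.
Setting net torque to zero: R × 3.16 = 830.6 → R = 263 N.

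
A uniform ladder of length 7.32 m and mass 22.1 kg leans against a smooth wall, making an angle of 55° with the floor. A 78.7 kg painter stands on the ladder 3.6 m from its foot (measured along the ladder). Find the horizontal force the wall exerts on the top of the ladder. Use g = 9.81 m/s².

Sum moments about the foot of the ladder (the floor normal and friction both act there and drop out).
Ladder weight 22.1×9.81 = 216.8 N acts at 3.66 m along the ladder; its horizontal arm is 3.66·cos55° = 2.099 m → τ = 455.1 N·m clockwise.
Painter: 78.7×9.81 = 772 N at 3.6 m → arm 2.065 m → τ = 1594 N·m clockwise.
Wall normal N acts horizontally at the top; its moment arm is the height L sinθ = 7.32·sin55° = 5.996 m, counterclockwise.
Balancing moments: N × 5.996 = 2049, giving N = 342 N.

N_wall ≈ 342 N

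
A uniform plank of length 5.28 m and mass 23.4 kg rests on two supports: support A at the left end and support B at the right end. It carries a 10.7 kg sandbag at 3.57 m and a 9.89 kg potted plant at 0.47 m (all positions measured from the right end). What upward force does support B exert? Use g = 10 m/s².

Take moments about support A.
Beam weight: 23.4 × 10 = 234 N down at 2.64 m → arm 2.64 m, τ = 234 × 2.64 = 617.8 N·m clockwise.
Sandbag: 10.7 × 10 = 107 N down at 3.57 m → arm 1.71 m, τ = 107 × 1.71 = 183 N·m clockwise.
Potted plant: 9.89 × 10 = 98.9 N down at 0.47 m → arm 4.81 m, τ = 98.9 × 4.81 = 475.7 N·m clockwise.
Net load moment about support A = 1276 N·m clockwise.
Reaction R at support B is upward at 0 m, arm 5.28 m → moment R × 5.28 counterclockwise.
For rotational equilibrium, R × 5.28 = 1276, so R = 242 N.

R_B ≈ 242 N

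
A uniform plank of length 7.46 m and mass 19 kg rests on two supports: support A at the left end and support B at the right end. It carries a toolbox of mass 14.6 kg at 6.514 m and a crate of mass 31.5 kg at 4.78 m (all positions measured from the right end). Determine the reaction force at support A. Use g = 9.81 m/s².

About support B:
Beam weight: 19 × 9.81 = 186.4 N down at 3.73 m → arm 3.73 m, τ = 186.4 × 3.73 = 695.3 N·m counterclockwise.
Toolbox: 14.6 × 9.81 = 143.2 N down at 6.514 m → arm 6.514 m, τ = 143.2 × 6.514 = 932.8 N·m counterclockwise.
Crate: 31.5 × 9.81 = 309 N down at 4.78 m → arm 4.78 m, τ = 309 × 4.78 = 1477 N·m counterclockwise.
Net load moment about support B = 3105 N·m counterclockwise.
Reaction R at support A is upward at 7.46 m, arm 7.46 m → moment R × 7.46 clockwise.
Στ = 0 ⇒ R × 7.46 = 3105 ⇒ R = 416 N.

R_A ≈ 416 N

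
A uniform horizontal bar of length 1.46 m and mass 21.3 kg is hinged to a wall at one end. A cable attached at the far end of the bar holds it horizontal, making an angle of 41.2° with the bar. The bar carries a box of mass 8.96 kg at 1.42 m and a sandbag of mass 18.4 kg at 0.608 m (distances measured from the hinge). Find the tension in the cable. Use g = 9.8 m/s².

Taking torques about the hinge:
Beam weight: 21.3 × 9.8 = 208.7 N down at 0.73 m → arm 0.73 m, τ = 208.7 × 0.73 = 152.4 N·m clockwise.
Box: 8.96 × 9.8 = 87.81 N down at 1.42 m → arm 1.42 m, τ = 87.81 × 1.42 = 124.7 N·m clockwise.
Sandbag: 18.4 × 9.8 = 180.3 N down at 0.608 m → arm 0.608 m, τ = 180.3 × 0.608 = 109.6 N·m clockwise.
Total clockwise load moment = 386.7 N·m.
The cable tension T acts at 1.46 m; only its component perpendicular to the bar, T sinθ, produces torque. sin 41.2° = 0.6587.
Στ = 0 ⇒ T × 1.46 × 0.6587 = 386.7 ⇒ T = 386.7 / 0.9617 = 402 N.

T ≈ 402 N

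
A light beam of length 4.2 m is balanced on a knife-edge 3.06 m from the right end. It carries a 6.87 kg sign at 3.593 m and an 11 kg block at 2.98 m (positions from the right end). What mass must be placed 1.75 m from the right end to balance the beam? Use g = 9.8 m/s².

m ≈ 2.12 kg

Choose the knife-edge (at 3.06 m from the right end) as the axis so the support reaction has zero arm there.
Sign: 6.87 × 9.8 = 67.33 N down at 3.593 m → arm 0.533 m, τ = 67.33 × 0.533 = 35.89 N·m counterclockwise.
Block: 11 × 9.8 = 107.8 N down at 2.98 m → arm 0.08 m, τ = 107.8 × 0.08 = 8.624 N·m clockwise.
Net moment of known loads = 27.27 N·m counterclockwise.
An unknown mass m at 1.75 m has arm 1.31 m; its moment is m·g·1.31 clockwise.
Στ = 0 ⇒ m × 9.8 × 1.31 = 27.27 ⇒ m = 27.27 / (9.8 × 1.31) = 2.12 kg.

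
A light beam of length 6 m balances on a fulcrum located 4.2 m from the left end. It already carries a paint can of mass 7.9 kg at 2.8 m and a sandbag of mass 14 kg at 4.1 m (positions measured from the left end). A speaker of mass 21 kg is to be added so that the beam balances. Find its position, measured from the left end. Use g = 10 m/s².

Sum moments about the fulcrum (at 4.2 m from the left end) (the support reaction has zero arm there).
Paint can: 7.9 × 10 = 79 N down at 2.8 m → arm 1.4 m, τ = 79 × 1.4 = 110.6 N·m counterclockwise.
Sandbag: 14 × 10 = 140 N down at 4.1 m → arm 0.1 m, τ = 140 × 0.1 = 14 N·m counterclockwise.
Net moment of existing loads = 124.6 N·m counterclockwise.
The speaker weighs 21 × 10 = 210 N and must supply an equal clockwise moment, so its lever arm about the fulcrum is 124.6 / 210 = 0.593 m.
That puts it at 4.2 + 0.593 = 4.79 m from the left end.

x ≈ 4.79 m from the left end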